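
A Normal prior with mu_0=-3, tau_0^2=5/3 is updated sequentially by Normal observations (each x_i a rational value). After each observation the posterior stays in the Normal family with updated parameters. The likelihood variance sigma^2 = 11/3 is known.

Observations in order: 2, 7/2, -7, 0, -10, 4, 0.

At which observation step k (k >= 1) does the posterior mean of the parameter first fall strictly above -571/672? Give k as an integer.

obs 1: x=2 → posterior Normal(-23/16, 55/48)
obs 2: x=7/2 → posterior Normal(-11/42, 55/63)
obs 3: x=-7 → posterior Normal(-81/52, 55/78)
obs 4: x=0 → posterior Normal(-81/62, 55/93)
obs 5: x=-10 → posterior Normal(-181/72, 55/108)
obs 6: x=4 → posterior Normal(-141/82, 55/123)
obs 7: x=0 → posterior Normal(-141/92, 55/138)

k = 2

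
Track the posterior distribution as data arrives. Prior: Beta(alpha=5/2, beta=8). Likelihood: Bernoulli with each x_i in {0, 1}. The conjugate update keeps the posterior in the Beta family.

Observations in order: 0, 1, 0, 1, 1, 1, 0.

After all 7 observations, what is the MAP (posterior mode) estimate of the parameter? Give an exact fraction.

obs 1: x=0 → posterior Beta(5/2, 9)
obs 2: x=1 → posterior Beta(7/2, 9)
obs 3: x=0 → posterior Beta(7/2, 10)
obs 4: x=1 → posterior Beta(9/2, 10)
obs 5: x=1 → posterior Beta(11/2, 10)
obs 6: x=1 → posterior Beta(13/2, 10)
obs 7: x=0 → posterior Beta(13/2, 11)

11/31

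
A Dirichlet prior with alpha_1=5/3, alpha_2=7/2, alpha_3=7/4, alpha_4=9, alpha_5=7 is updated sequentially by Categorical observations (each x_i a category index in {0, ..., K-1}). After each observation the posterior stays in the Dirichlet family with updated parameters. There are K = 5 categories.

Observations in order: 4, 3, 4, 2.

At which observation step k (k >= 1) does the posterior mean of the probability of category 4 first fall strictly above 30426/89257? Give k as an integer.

k = 3

obs 1: x=4 → posterior Dirichlet(5/3, 7/2, 7/4, 9, 8)
obs 2: x=3 → posterior Dirichlet(5/3, 7/2, 7/4, 10, 8)
obs 3: x=4 → posterior Dirichlet(5/3, 7/2, 7/4, 10, 9)
obs 4: x=2 → posterior Dirichlet(5/3, 7/2, 11/4, 10, 9)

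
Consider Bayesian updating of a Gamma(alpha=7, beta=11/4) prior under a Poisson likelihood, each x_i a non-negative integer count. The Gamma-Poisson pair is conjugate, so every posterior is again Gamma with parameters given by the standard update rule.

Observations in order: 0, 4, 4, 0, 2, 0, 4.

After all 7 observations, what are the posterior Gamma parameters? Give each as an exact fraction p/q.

alpha=21, beta=39/4

obs 1: x=0 → posterior Gamma(7, 15/4)
obs 2: x=4 → posterior Gamma(11, 19/4)
obs 3: x=4 → posterior Gamma(15, 23/4)
obs 4: x=0 → posterior Gamma(15, 27/4)
obs 5: x=2 → posterior Gamma(17, 31/4)
obs 6: x=0 → posterior Gamma(17, 35/4)
obs 7: x=4 → posterior Gamma(21, 39/4)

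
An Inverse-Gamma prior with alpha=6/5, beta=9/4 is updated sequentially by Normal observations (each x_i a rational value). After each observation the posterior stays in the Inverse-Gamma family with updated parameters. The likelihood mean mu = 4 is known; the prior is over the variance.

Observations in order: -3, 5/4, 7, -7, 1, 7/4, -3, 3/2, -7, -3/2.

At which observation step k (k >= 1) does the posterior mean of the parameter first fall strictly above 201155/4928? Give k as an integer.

k = 4

obs 1: x=-3 → posterior Inverse-Gamma(17/10, 107/4)
obs 2: x=5/4 → posterior Inverse-Gamma(11/5, 977/32)
obs 3: x=7 → posterior Inverse-Gamma(27/10, 1121/32)
obs 4: x=-7 → posterior Inverse-Gamma(16/5, 3057/32)
obs 5: x=1 → posterior Inverse-Gamma(37/10, 3201/32)
obs 6: x=7/4 → posterior Inverse-Gamma(21/5, 1641/16)
obs 7: x=-3 → posterior Inverse-Gamma(47/10, 2033/16)
obs 8: x=3/2 → posterior Inverse-Gamma(26/5, 2083/16)
obs 9: x=-7 → posterior Inverse-Gamma(57/10, 3051/16)
obs 10: x=-3/2 → posterior Inverse-Gamma(31/5, 3293/16)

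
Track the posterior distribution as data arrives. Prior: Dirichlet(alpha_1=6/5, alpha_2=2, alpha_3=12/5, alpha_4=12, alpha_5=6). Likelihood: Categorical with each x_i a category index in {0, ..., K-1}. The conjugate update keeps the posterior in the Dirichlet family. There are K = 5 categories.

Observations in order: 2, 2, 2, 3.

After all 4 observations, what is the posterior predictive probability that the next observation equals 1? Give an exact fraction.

5/69

obs 1: x=2 → posterior Dirichlet(6/5, 2, 17/5, 12, 6)
obs 2: x=2 → posterior Dirichlet(6/5, 2, 22/5, 12, 6)
obs 3: x=2 → posterior Dirichlet(6/5, 2, 27/5, 12, 6)
obs 4: x=3 → posterior Dirichlet(6/5, 2, 27/5, 13, 6)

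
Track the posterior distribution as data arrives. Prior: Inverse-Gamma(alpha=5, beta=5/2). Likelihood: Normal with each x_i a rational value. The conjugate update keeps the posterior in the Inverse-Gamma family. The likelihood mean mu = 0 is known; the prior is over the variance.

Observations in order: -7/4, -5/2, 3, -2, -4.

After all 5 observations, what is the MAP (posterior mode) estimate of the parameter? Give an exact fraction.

obs 1: x=-7/4 → posterior Inverse-Gamma(11/2, 129/32)
obs 2: x=-5/2 → posterior Inverse-Gamma(6, 229/32)
obs 3: x=3 → posterior Inverse-Gamma(13/2, 373/32)
obs 4: x=-2 → posterior Inverse-Gamma(7, 437/32)
obs 5: x=-4 → posterior Inverse-Gamma(15/2, 693/32)

693/272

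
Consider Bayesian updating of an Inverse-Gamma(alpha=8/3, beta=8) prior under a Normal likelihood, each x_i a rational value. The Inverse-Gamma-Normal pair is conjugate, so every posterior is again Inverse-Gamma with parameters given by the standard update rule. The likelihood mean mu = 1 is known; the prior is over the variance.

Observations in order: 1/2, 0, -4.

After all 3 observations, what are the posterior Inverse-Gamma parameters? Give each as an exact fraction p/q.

obs 1: x=1/2 → posterior Inverse-Gamma(19/6, 65/8)
obs 2: x=0 → posterior Inverse-Gamma(11/3, 69/8)
obs 3: x=-4 → posterior Inverse-Gamma(25/6, 169/8)

alpha=25/6, beta=169/8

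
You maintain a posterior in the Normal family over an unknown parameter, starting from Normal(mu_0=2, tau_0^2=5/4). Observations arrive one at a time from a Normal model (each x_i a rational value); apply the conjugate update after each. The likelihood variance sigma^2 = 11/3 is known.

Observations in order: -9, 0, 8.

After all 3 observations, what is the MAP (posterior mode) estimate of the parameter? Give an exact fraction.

obs 1: x=-9 → posterior Normal(-47/59, 55/59)
obs 2: x=0 → posterior Normal(-47/74, 55/74)
obs 3: x=8 → posterior Normal(73/89, 55/89)

73/89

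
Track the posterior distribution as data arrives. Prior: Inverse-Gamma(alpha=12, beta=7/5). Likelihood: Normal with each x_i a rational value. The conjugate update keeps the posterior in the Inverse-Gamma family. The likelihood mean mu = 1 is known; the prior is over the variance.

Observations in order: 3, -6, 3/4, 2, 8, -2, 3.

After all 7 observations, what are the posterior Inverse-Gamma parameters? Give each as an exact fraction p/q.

obs 1: x=3 → posterior Inverse-Gamma(25/2, 17/5)
obs 2: x=-6 → posterior Inverse-Gamma(13, 279/10)
obs 3: x=3/4 → posterior Inverse-Gamma(27/2, 4469/160)
obs 4: x=2 → posterior Inverse-Gamma(14, 4549/160)
obs 5: x=8 → posterior Inverse-Gamma(29/2, 8469/160)
obs 6: x=-2 → posterior Inverse-Gamma(15, 9189/160)
obs 7: x=3 → posterior Inverse-Gamma(31/2, 9509/160)

alpha=31/2, beta=9509/160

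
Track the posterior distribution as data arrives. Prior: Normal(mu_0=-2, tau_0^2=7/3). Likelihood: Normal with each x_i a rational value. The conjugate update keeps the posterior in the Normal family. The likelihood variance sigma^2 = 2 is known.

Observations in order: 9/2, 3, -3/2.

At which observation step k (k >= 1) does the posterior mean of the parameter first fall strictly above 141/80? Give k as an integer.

k = 2

obs 1: x=9/2 → posterior Normal(3/2, 14/13)
obs 2: x=3 → posterior Normal(81/40, 7/10)
obs 3: x=-3/2 → posterior Normal(10/9, 14/27)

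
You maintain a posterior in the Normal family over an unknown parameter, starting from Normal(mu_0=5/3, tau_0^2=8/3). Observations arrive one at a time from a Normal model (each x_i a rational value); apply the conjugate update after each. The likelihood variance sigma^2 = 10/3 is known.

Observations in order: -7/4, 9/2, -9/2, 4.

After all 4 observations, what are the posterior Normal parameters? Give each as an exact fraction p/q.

obs 1: x=-7/4 → posterior Normal(4/27, 40/27)
obs 2: x=9/2 → posterior Normal(58/39, 40/39)
obs 3: x=-9/2 → posterior Normal(4/51, 40/51)
obs 4: x=4 → posterior Normal(52/63, 40/63)

mu_0=52/63, tau_0^2=40/63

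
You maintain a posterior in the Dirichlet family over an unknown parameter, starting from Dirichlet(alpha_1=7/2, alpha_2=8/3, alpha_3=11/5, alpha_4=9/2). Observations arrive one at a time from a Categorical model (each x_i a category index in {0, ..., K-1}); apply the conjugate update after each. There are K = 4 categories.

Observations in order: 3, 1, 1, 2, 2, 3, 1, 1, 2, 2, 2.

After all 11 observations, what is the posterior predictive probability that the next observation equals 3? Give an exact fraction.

195/716

obs 1: x=3 → posterior Dirichlet(7/2, 8/3, 11/5, 11/2)
obs 2: x=1 → posterior Dirichlet(7/2, 11/3, 11/5, 11/2)
obs 3: x=1 → posterior Dirichlet(7/2, 14/3, 11/5, 11/2)
obs 4: x=2 → posterior Dirichlet(7/2, 14/3, 16/5, 11/2)
obs 5: x=2 → posterior Dirichlet(7/2, 14/3, 21/5, 11/2)
obs 6: x=3 → posterior Dirichlet(7/2, 14/3, 21/5, 13/2)
obs 7: x=1 → posterior Dirichlet(7/2, 17/3, 21/5, 13/2)
obs 8: x=1 → posterior Dirichlet(7/2, 20/3, 21/5, 13/2)
obs 9: x=2 → posterior Dirichlet(7/2, 20/3, 26/5, 13/2)
obs 10: x=2 → posterior Dirichlet(7/2, 20/3, 31/5, 13/2)
obs 11: x=2 → posterior Dirichlet(7/2, 20/3, 36/5, 13/2)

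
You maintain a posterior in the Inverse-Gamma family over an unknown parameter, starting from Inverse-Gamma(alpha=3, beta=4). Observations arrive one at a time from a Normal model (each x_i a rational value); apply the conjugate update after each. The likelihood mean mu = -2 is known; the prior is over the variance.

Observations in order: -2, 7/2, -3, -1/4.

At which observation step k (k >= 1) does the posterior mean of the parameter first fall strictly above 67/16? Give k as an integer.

obs 1: x=-2 → posterior Inverse-Gamma(7/2, 4)
obs 2: x=7/2 → posterior Inverse-Gamma(4, 153/8)
obs 3: x=-3 → posterior Inverse-Gamma(9/2, 157/8)
obs 4: x=-1/4 → posterior Inverse-Gamma(5, 677/32)

k = 2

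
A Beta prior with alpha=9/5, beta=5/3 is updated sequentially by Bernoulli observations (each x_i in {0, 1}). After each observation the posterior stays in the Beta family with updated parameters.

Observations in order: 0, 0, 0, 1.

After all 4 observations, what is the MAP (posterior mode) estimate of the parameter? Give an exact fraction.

27/82

obs 1: x=0 → posterior Beta(9/5, 8/3)
obs 2: x=0 → posterior Beta(9/5, 11/3)
obs 3: x=0 → posterior Beta(9/5, 14/3)
obs 4: x=1 → posterior Beta(14/5, 14/3)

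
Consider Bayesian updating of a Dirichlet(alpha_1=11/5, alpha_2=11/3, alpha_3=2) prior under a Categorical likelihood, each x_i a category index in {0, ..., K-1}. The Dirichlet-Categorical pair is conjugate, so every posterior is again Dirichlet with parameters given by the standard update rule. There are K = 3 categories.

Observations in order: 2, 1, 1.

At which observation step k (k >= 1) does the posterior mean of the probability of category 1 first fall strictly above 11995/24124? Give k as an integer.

k = 3

obs 1: x=2 → posterior Dirichlet(11/5, 11/3, 3)
obs 2: x=1 → posterior Dirichlet(11/5, 14/3, 3)
obs 3: x=1 → posterior Dirichlet(11/5, 17/3, 3)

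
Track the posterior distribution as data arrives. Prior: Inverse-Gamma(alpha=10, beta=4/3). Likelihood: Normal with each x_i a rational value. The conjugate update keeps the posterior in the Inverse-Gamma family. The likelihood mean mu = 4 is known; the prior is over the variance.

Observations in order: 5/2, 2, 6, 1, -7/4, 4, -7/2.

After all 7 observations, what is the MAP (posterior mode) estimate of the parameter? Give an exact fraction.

5339/1392

obs 1: x=5/2 → posterior Inverse-Gamma(21/2, 59/24)
obs 2: x=2 → posterior Inverse-Gamma(11, 107/24)
obs 3: x=6 → posterior Inverse-Gamma(23/2, 155/24)
obs 4: x=1 → posterior Inverse-Gamma(12, 263/24)
obs 5: x=-7/4 → posterior Inverse-Gamma(25/2, 2639/96)
obs 6: x=4 → posterior Inverse-Gamma(13, 2639/96)
obs 7: x=-7/2 → posterior Inverse-Gamma(27/2, 5339/96)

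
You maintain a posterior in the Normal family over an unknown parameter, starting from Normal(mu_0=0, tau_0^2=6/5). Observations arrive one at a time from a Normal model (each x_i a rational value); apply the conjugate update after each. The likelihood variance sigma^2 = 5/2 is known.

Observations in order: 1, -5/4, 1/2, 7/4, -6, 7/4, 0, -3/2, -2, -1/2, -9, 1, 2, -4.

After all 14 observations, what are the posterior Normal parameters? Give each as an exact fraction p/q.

obs 1: x=1 → posterior Normal(12/37, 30/37)
obs 2: x=-5/4 → posterior Normal(-3/49, 30/49)
obs 3: x=1/2 → posterior Normal(3/61, 30/61)
obs 4: x=7/4 → posterior Normal(24/73, 30/73)
obs 5: x=-6 → posterior Normal(-48/85, 6/17)
obs 6: x=7/4 → posterior Normal(-27/97, 30/97)
obs 7: x=0 → posterior Normal(-27/109, 30/109)
obs 8: x=-3/2 → posterior Normal(-45/121, 30/121)
obs 9: x=-2 → posterior Normal(-69/133, 30/133)
obs 10: x=-1/2 → posterior Normal(-15/29, 6/29)
obs 11: x=-9 → posterior Normal(-183/157, 30/157)
obs 12: x=1 → posterior Normal(-171/169, 30/169)
obs 13: x=2 → posterior Normal(-147/181, 30/181)
obs 14: x=-4 → posterior Normal(-195/193, 30/193)

mu_0=-195/193, tau_0^2=30/193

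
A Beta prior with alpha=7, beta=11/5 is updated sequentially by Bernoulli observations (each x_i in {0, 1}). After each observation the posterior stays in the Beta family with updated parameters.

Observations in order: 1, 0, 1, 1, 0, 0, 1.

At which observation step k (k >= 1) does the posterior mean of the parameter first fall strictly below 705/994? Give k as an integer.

k = 5

obs 1: x=1 → posterior Beta(8, 11/5)
obs 2: x=0 → posterior Beta(8, 16/5)
obs 3: x=1 → posterior Beta(9, 16/5)
obs 4: x=1 → posterior Beta(10, 16/5)
obs 5: x=0 → posterior Beta(10, 21/5)
obs 6: x=0 → posterior Beta(10, 26/5)
obs 7: x=1 → posterior Beta(11, 26/5)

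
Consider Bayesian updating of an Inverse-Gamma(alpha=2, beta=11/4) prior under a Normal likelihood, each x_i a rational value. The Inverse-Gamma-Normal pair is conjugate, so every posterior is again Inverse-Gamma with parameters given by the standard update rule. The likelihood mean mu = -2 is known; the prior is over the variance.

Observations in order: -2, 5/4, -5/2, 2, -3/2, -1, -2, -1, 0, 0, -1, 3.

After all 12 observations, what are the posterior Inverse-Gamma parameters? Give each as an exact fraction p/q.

obs 1: x=-2 → posterior Inverse-Gamma(5/2, 11/4)
obs 2: x=5/4 → posterior Inverse-Gamma(3, 257/32)
obs 3: x=-5/2 → posterior Inverse-Gamma(7/2, 261/32)
obs 4: x=2 → posterior Inverse-Gamma(4, 517/32)
obs 5: x=-3/2 → posterior Inverse-Gamma(9/2, 521/32)
obs 6: x=-1 → posterior Inverse-Gamma(5, 537/32)
obs 7: x=-2 → posterior Inverse-Gamma(11/2, 537/32)
obs 8: x=-1 → posterior Inverse-Gamma(6, 553/32)
obs 9: x=0 → posterior Inverse-Gamma(13/2, 617/32)
obs 10: x=0 → posterior Inverse-Gamma(7, 681/32)
obs 11: x=-1 → posterior Inverse-Gamma(15/2, 697/32)
obs 12: x=3 → posterior Inverse-Gamma(8, 1097/32)

alpha=8, beta=1097/32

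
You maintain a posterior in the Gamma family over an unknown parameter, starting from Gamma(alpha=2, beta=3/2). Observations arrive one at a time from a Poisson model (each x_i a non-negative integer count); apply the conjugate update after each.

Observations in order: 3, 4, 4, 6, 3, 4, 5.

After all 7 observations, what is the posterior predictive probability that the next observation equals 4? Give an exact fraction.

103354605288104874346603551665464880044812928/570658162108627174778971075491512021856922699

obs 1: x=3 → posterior Gamma(5, 5/2)
obs 2: x=4 → posterior Gamma(9, 7/2)
obs 3: x=4 → posterior Gamma(13, 9/2)
obs 4: x=6 → posterior Gamma(19, 11/2)
obs 5: x=3 → posterior Gamma(22, 13/2)
obs 6: x=4 → posterior Gamma(26, 15/2)
obs 7: x=5 → posterior Gamma(31, 17/2)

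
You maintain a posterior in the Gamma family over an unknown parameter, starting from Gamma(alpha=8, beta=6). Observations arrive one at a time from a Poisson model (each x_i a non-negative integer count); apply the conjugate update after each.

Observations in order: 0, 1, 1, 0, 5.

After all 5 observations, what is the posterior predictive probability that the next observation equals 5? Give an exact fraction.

obs 1: x=0 → posterior Gamma(8, 7)
obs 2: x=1 → posterior Gamma(9, 8)
obs 3: x=1 → posterior Gamma(10, 9)
obs 4: x=0 → posterior Gamma(10, 10)
obs 5: x=5 → posterior Gamma(15, 11)

1349251158721255273/106493333123540975616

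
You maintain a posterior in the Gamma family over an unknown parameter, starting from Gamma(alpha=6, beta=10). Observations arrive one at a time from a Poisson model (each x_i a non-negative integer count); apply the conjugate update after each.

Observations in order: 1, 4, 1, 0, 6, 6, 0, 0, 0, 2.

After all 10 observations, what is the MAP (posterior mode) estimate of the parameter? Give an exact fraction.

obs 1: x=1 → posterior Gamma(7, 11)
obs 2: x=4 → posterior Gamma(11, 12)
obs 3: x=1 → posterior Gamma(12, 13)
obs 4: x=0 → posterior Gamma(12, 14)
obs 5: x=6 → posterior Gamma(18, 15)
obs 6: x=6 → posterior Gamma(24, 16)
obs 7: x=0 → posterior Gamma(24, 17)
obs 8: x=0 → posterior Gamma(24, 18)
obs 9: x=0 → posterior Gamma(24, 19)
obs 10: x=2 → posterior Gamma(26, 20)

5/4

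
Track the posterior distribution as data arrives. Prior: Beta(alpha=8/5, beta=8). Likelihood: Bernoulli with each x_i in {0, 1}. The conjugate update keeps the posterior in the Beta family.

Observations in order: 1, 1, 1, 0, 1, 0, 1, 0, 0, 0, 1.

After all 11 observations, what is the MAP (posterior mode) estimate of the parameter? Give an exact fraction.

11/31

obs 1: x=1 → posterior Beta(13/5, 8)
obs 2: x=1 → posterior Beta(18/5, 8)
obs 3: x=1 → posterior Beta(23/5, 8)
obs 4: x=0 → posterior Beta(23/5, 9)
obs 5: x=1 → posterior Beta(28/5, 9)
obs 6: x=0 → posterior Beta(28/5, 10)
obs 7: x=1 → posterior Beta(33/5, 10)
obs 8: x=0 → posterior Beta(33/5, 11)
obs 9: x=0 → posterior Beta(33/5, 12)
obs 10: x=0 → posterior Beta(33/5, 13)
obs 11: x=1 → posterior Beta(38/5, 13)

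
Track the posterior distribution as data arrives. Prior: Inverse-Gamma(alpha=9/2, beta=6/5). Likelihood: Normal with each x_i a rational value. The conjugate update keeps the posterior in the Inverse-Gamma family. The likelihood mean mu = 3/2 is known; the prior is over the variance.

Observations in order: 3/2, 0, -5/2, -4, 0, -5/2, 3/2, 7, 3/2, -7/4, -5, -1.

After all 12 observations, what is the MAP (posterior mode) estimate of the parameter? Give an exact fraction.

12677/1840

obs 1: x=3/2 → posterior Inverse-Gamma(5, 6/5)
obs 2: x=0 → posterior Inverse-Gamma(11/2, 93/40)
obs 3: x=-5/2 → posterior Inverse-Gamma(6, 413/40)
obs 4: x=-4 → posterior Inverse-Gamma(13/2, 509/20)
obs 5: x=0 → posterior Inverse-Gamma(7, 1063/40)
obs 6: x=-5/2 → posterior Inverse-Gamma(15/2, 1383/40)
obs 7: x=3/2 → posterior Inverse-Gamma(8, 1383/40)
obs 8: x=7 → posterior Inverse-Gamma(17/2, 497/10)
obs 9: x=3/2 → posterior Inverse-Gamma(9, 497/10)
obs 10: x=-7/4 → posterior Inverse-Gamma(19/2, 8797/160)
obs 11: x=-5 → posterior Inverse-Gamma(10, 12177/160)
obs 12: x=-1 → posterior Inverse-Gamma(21/2, 12677/160)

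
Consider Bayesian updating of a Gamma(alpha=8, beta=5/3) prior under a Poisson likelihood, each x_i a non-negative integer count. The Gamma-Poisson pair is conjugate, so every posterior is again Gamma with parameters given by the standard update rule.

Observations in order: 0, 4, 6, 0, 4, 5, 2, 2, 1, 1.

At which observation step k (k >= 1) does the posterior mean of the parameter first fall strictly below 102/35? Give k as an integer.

obs 1: x=0 → posterior Gamma(8, 8/3)
obs 2: x=4 → posterior Gamma(12, 11/3)
obs 3: x=6 → posterior Gamma(18, 14/3)
obs 4: x=0 → posterior Gamma(18, 17/3)
obs 5: x=4 → posterior Gamma(22, 20/3)
obs 6: x=5 → posterior Gamma(27, 23/3)
obs 7: x=2 → posterior Gamma(29, 26/3)
obs 8: x=2 → posterior Gamma(31, 29/3)
obs 9: x=1 → posterior Gamma(32, 32/3)
obs 10: x=1 → posterior Gamma(33, 35/3)

k = 10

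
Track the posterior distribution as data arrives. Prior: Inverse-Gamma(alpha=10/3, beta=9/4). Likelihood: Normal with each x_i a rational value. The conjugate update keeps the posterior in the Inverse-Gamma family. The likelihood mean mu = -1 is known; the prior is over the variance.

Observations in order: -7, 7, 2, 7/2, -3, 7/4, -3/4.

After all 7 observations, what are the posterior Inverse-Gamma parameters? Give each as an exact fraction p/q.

obs 1: x=-7 → posterior Inverse-Gamma(23/6, 81/4)
obs 2: x=7 → posterior Inverse-Gamma(13/3, 209/4)
obs 3: x=2 → posterior Inverse-Gamma(29/6, 227/4)
obs 4: x=7/2 → posterior Inverse-Gamma(16/3, 535/8)
obs 5: x=-3 → posterior Inverse-Gamma(35/6, 551/8)
obs 6: x=7/4 → posterior Inverse-Gamma(19/3, 2325/32)
obs 7: x=-3/4 → posterior Inverse-Gamma(41/6, 1163/16)

alpha=41/6, beta=1163/16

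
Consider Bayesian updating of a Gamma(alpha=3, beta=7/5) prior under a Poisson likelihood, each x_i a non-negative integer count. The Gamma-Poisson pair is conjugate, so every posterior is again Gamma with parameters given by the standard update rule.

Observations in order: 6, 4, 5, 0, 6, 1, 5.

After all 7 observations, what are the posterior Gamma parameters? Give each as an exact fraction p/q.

obs 1: x=6 → posterior Gamma(9, 12/5)
obs 2: x=4 → posterior Gamma(13, 17/5)
obs 3: x=5 → posterior Gamma(18, 22/5)
obs 4: x=0 → posterior Gamma(18, 27/5)
obs 5: x=6 → posterior Gamma(24, 32/5)
obs 6: x=1 → posterior Gamma(25, 37/5)
obs 7: x=5 → posterior Gamma(30, 42/5)

alpha=30, beta=42/5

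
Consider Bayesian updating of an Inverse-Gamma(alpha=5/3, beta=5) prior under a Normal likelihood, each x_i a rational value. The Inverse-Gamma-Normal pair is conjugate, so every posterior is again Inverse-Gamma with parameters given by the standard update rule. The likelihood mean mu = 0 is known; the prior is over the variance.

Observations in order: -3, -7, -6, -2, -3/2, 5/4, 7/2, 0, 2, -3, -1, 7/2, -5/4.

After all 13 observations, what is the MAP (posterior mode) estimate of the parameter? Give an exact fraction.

obs 1: x=-3 → posterior Inverse-Gamma(13/6, 19/2)
obs 2: x=-7 → posterior Inverse-Gamma(8/3, 34)
obs 3: x=-6 → posterior Inverse-Gamma(19/6, 52)
obs 4: x=-2 → posterior Inverse-Gamma(11/3, 54)
obs 5: x=-3/2 → posterior Inverse-Gamma(25/6, 441/8)
obs 6: x=5/4 → posterior Inverse-Gamma(14/3, 1789/32)
obs 7: x=7/2 → posterior Inverse-Gamma(31/6, 1985/32)
obs 8: x=0 → posterior Inverse-Gamma(17/3, 1985/32)
obs 9: x=2 → posterior Inverse-Gamma(37/6, 2049/32)
obs 10: x=-3 → posterior Inverse-Gamma(20/3, 2193/32)
obs 11: x=-1 → posterior Inverse-Gamma(43/6, 2209/32)
obs 12: x=7/2 → posterior Inverse-Gamma(23/3, 2405/32)
obs 13: x=-5/4 → posterior Inverse-Gamma(49/6, 1215/16)

729/88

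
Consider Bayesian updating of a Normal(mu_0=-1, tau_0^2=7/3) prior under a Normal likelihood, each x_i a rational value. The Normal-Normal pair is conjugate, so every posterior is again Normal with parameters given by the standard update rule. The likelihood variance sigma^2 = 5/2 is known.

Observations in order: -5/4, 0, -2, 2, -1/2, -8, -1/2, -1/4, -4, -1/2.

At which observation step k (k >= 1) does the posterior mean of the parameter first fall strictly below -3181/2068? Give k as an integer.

obs 1: x=-5/4 → posterior Normal(-65/58, 35/29)
obs 2: x=0 → posterior Normal(-65/86, 35/43)
obs 3: x=-2 → posterior Normal(-121/114, 35/57)
obs 4: x=2 → posterior Normal(-65/142, 35/71)
obs 5: x=-1/2 → posterior Normal(-79/170, 7/17)
obs 6: x=-8 → posterior Normal(-101/66, 35/99)
obs 7: x=-1/2 → posterior Normal(-317/226, 35/113)
obs 8: x=-1/4 → posterior Normal(-162/127, 35/127)
obs 9: x=-4 → posterior Normal(-218/141, 35/141)
obs 10: x=-1/2 → posterior Normal(-45/31, 7/31)

k = 9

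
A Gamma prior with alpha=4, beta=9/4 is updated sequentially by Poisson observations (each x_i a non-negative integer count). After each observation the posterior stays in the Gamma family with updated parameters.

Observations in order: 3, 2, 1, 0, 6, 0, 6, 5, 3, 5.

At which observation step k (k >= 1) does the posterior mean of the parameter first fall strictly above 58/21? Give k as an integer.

k = 10

obs 1: x=3 → posterior Gamma(7, 13/4)
obs 2: x=2 → posterior Gamma(9, 17/4)
obs 3: x=1 → posterior Gamma(10, 21/4)
obs 4: x=0 → posterior Gamma(10, 25/4)
obs 5: x=6 → posterior Gamma(16, 29/4)
obs 6: x=0 → posterior Gamma(16, 33/4)
obs 7: x=6 → posterior Gamma(22, 37/4)
obs 8: x=5 → posterior Gamma(27, 41/4)
obs 9: x=3 → posterior Gamma(30, 45/4)
obs 10: x=5 → posterior Gamma(35, 49/4)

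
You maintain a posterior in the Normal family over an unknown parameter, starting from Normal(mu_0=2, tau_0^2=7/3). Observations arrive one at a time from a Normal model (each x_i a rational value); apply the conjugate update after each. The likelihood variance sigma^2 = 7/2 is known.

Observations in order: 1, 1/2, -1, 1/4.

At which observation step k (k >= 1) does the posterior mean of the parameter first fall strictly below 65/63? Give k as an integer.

obs 1: x=1 → posterior Normal(8/5, 7/5)
obs 2: x=1/2 → posterior Normal(9/7, 1)
obs 3: x=-1 → posterior Normal(7/9, 7/9)
obs 4: x=1/4 → posterior Normal(15/22, 7/11)

k = 3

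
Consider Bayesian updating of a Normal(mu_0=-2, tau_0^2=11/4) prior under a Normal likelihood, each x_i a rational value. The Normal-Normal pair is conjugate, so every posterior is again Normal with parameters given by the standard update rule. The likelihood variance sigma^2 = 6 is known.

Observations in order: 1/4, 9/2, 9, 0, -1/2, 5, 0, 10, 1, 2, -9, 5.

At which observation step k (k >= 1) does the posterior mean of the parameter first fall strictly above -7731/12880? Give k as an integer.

obs 1: x=1/4 → posterior Normal(-181/140, 66/35)
obs 2: x=9/2 → posterior Normal(17/184, 33/23)
obs 3: x=9 → posterior Normal(413/228, 22/19)
obs 4: x=0 → posterior Normal(413/272, 33/34)
obs 5: x=-1/2 → posterior Normal(391/316, 66/79)
obs 6: x=5 → posterior Normal(611/360, 11/15)
obs 7: x=0 → posterior Normal(611/404, 66/101)
obs 8: x=10 → posterior Normal(1051/448, 33/56)
obs 9: x=1 → posterior Normal(365/164, 22/41)
obs 10: x=2 → posterior Normal(1183/536, 33/67)
obs 11: x=-9 → posterior Normal(787/580, 66/145)
obs 12: x=5 → posterior Normal(1007/624, 11/26)

k = 2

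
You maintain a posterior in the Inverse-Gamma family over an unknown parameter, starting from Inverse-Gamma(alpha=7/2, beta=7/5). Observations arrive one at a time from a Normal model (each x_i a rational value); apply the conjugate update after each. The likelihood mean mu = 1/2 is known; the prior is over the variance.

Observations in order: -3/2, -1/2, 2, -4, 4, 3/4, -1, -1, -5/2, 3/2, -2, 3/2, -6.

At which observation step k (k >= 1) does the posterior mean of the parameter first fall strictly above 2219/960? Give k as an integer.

k = 4

obs 1: x=-3/2 → posterior Inverse-Gamma(4, 17/5)
obs 2: x=-1/2 → posterior Inverse-Gamma(9/2, 39/10)
obs 3: x=2 → posterior Inverse-Gamma(5, 201/40)
obs 4: x=-4 → posterior Inverse-Gamma(11/2, 303/20)
obs 5: x=4 → posterior Inverse-Gamma(6, 851/40)
obs 6: x=3/4 → posterior Inverse-Gamma(13/2, 3409/160)
obs 7: x=-1 → posterior Inverse-Gamma(7, 3589/160)
obs 8: x=-1 → posterior Inverse-Gamma(15/2, 3769/160)
obs 9: x=-5/2 → posterior Inverse-Gamma(8, 4489/160)
obs 10: x=3/2 → posterior Inverse-Gamma(17/2, 4569/160)
obs 11: x=-2 → posterior Inverse-Gamma(9, 5069/160)
obs 12: x=3/2 → posterior Inverse-Gamma(19/2, 5149/160)
obs 13: x=-6 → posterior Inverse-Gamma(10, 8529/160)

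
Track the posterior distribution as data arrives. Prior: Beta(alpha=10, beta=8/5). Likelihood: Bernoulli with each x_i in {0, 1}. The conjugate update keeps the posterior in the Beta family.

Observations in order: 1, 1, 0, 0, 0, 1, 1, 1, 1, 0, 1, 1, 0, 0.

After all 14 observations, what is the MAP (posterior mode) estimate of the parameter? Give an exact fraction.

85/118

obs 1: x=1 → posterior Beta(11, 8/5)
obs 2: x=1 → posterior Beta(12, 8/5)
obs 3: x=0 → posterior Beta(12, 13/5)
obs 4: x=0 → posterior Beta(12, 18/5)
obs 5: x=0 → posterior Beta(12, 23/5)
obs 6: x=1 → posterior Beta(13, 23/5)
obs 7: x=1 → posterior Beta(14, 23/5)
obs 8: x=1 → posterior Beta(15, 23/5)
obs 9: x=1 → posterior Beta(16, 23/5)
obs 10: x=0 → posterior Beta(16, 28/5)
obs 11: x=1 → posterior Beta(17, 28/5)
obs 12: x=1 → posterior Beta(18, 28/5)
obs 13: x=0 → posterior Beta(18, 33/5)
obs 14: x=0 → posterior Beta(18, 38/5)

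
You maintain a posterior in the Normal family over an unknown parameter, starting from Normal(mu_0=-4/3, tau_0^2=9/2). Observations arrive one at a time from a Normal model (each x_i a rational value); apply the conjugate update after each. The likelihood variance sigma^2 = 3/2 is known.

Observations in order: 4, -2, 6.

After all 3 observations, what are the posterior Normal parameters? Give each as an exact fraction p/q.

mu_0=34/15, tau_0^2=9/20

obs 1: x=4 → posterior Normal(8/3, 9/8)
obs 2: x=-2 → posterior Normal(2/3, 9/14)
obs 3: x=6 → posterior Normal(34/15, 9/20)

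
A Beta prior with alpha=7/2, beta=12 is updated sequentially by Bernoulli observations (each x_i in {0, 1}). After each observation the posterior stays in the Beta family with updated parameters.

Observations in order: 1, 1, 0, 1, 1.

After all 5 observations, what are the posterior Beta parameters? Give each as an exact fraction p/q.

obs 1: x=1 → posterior Beta(9/2, 12)
obs 2: x=1 → posterior Beta(11/2, 12)
obs 3: x=0 → posterior Beta(11/2, 13)
obs 4: x=1 → posterior Beta(13/2, 13)
obs 5: x=1 → posterior Beta(15/2, 13)

alpha=15/2, beta=13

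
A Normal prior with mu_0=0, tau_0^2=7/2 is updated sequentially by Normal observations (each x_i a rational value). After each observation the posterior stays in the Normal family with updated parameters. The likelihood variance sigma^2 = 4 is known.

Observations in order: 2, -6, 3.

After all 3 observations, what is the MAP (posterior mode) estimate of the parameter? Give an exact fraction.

-7/29

obs 1: x=2 → posterior Normal(14/15, 28/15)
obs 2: x=-6 → posterior Normal(-14/11, 14/11)
obs 3: x=3 → posterior Normal(-7/29, 28/29)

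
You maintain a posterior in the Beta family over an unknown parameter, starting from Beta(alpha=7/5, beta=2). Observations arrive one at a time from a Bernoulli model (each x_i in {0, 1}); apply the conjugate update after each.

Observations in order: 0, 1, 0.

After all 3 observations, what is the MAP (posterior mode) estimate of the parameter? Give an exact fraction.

obs 1: x=0 → posterior Beta(7/5, 3)
obs 2: x=1 → posterior Beta(12/5, 3)
obs 3: x=0 → posterior Beta(12/5, 4)

7/22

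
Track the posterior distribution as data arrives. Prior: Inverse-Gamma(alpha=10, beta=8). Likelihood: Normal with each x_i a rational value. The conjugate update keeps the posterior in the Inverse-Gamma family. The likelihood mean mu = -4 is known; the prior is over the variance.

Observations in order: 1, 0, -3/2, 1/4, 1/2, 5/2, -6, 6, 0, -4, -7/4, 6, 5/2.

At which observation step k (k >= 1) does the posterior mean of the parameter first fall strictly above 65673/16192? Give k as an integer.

obs 1: x=1 → posterior Inverse-Gamma(21/2, 41/2)
obs 2: x=0 → posterior Inverse-Gamma(11, 57/2)
obs 3: x=-3/2 → posterior Inverse-Gamma(23/2, 253/8)
obs 4: x=1/4 → posterior Inverse-Gamma(12, 1301/32)
obs 5: x=1/2 → posterior Inverse-Gamma(25/2, 1625/32)
obs 6: x=5/2 → posterior Inverse-Gamma(13, 2301/32)
obs 7: x=-6 → posterior Inverse-Gamma(27/2, 2365/32)
obs 8: x=6 → posterior Inverse-Gamma(14, 3965/32)
obs 9: x=0 → posterior Inverse-Gamma(29/2, 4221/32)
obs 10: x=-4 → posterior Inverse-Gamma(15, 4221/32)
obs 11: x=-7/4 → posterior Inverse-Gamma(31/2, 2151/16)
obs 12: x=6 → posterior Inverse-Gamma(16, 2951/16)
obs 13: x=5/2 → posterior Inverse-Gamma(33/2, 3289/16)

k = 5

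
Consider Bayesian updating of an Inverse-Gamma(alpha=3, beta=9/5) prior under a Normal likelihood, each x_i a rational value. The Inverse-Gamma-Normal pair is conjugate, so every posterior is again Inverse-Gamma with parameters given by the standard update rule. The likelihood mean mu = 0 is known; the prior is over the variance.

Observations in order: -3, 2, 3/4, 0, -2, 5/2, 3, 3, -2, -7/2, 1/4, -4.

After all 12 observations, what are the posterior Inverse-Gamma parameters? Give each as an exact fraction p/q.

obs 1: x=-3 → posterior Inverse-Gamma(7/2, 63/10)
obs 2: x=2 → posterior Inverse-Gamma(4, 83/10)
obs 3: x=3/4 → posterior Inverse-Gamma(9/2, 1373/160)
obs 4: x=0 → posterior Inverse-Gamma(5, 1373/160)
obs 5: x=-2 → posterior Inverse-Gamma(11/2, 1693/160)
obs 6: x=5/2 → posterior Inverse-Gamma(6, 2193/160)
obs 7: x=3 → posterior Inverse-Gamma(13/2, 2913/160)
obs 8: x=3 → posterior Inverse-Gamma(7, 3633/160)
obs 9: x=-2 → posterior Inverse-Gamma(15/2, 3953/160)
obs 10: x=-7/2 → posterior Inverse-Gamma(8, 4933/160)
obs 11: x=1/4 → posterior Inverse-Gamma(17/2, 2469/80)
obs 12: x=-4 → posterior Inverse-Gamma(9, 3109/80)

alpha=9, beta=3109/80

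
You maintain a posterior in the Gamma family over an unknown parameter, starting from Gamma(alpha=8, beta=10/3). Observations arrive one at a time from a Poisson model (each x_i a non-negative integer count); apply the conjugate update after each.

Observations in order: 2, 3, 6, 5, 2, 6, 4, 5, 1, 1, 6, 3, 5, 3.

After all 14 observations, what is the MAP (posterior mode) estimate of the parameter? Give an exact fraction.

obs 1: x=2 → posterior Gamma(10, 13/3)
obs 2: x=3 → posterior Gamma(13, 16/3)
obs 3: x=6 → posterior Gamma(19, 19/3)
obs 4: x=5 → posterior Gamma(24, 22/3)
obs 5: x=2 → posterior Gamma(26, 25/3)
obs 6: x=6 → posterior Gamma(32, 28/3)
obs 7: x=4 → posterior Gamma(36, 31/3)
obs 8: x=5 → posterior Gamma(41, 34/3)
obs 9: x=1 → posterior Gamma(42, 37/3)
obs 10: x=1 → posterior Gamma(43, 40/3)
obs 11: x=6 → posterior Gamma(49, 43/3)
obs 12: x=3 → posterior Gamma(52, 46/3)
obs 13: x=5 → posterior Gamma(57, 49/3)
obs 14: x=3 → posterior Gamma(60, 52/3)

177/52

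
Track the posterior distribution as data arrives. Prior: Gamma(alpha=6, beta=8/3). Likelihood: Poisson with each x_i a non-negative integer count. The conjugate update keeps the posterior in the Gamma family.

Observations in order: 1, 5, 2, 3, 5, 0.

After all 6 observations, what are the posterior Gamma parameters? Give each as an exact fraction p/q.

alpha=22, beta=26/3

obs 1: x=1 → posterior Gamma(7, 11/3)
obs 2: x=5 → posterior Gamma(12, 14/3)
obs 3: x=2 → posterior Gamma(14, 17/3)
obs 4: x=3 → posterior Gamma(17, 20/3)
obs 5: x=5 → posterior Gamma(22, 23/3)
obs 6: x=0 → posterior Gamma(22, 26/3)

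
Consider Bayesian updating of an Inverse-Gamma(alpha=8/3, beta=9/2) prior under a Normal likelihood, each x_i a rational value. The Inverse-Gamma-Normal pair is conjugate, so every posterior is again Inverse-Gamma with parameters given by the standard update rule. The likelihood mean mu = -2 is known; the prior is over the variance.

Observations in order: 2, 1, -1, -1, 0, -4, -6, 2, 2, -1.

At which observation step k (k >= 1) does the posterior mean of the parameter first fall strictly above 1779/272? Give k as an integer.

k = 8

obs 1: x=2 → posterior Inverse-Gamma(19/6, 25/2)
obs 2: x=1 → posterior Inverse-Gamma(11/3, 17)
obs 3: x=-1 → posterior Inverse-Gamma(25/6, 35/2)
obs 4: x=-1 → posterior Inverse-Gamma(14/3, 18)
obs 5: x=0 → posterior Inverse-Gamma(31/6, 20)
obs 6: x=-4 → posterior Inverse-Gamma(17/3, 22)
obs 7: x=-6 → posterior Inverse-Gamma(37/6, 30)
obs 8: x=2 → posterior Inverse-Gamma(20/3, 38)
obs 9: x=2 → posterior Inverse-Gamma(43/6, 46)
obs 10: x=-1 → posterior Inverse-Gamma(23/3, 93/2)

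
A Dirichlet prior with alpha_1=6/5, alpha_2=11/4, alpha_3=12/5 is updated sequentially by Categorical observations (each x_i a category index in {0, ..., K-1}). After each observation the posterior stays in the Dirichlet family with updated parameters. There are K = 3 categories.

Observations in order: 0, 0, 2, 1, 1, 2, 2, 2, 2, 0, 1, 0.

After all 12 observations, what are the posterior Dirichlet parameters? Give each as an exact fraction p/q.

alpha_1=26/5, alpha_2=23/4, alpha_3=37/5

obs 1: x=0 → posterior Dirichlet(11/5, 11/4, 12/5)
obs 2: x=0 → posterior Dirichlet(16/5, 11/4, 12/5)
obs 3: x=2 → posterior Dirichlet(16/5, 11/4, 17/5)
obs 4: x=1 → posterior Dirichlet(16/5, 15/4, 17/5)
obs 5: x=1 → posterior Dirichlet(16/5, 19/4, 17/5)
obs 6: x=2 → posterior Dirichlet(16/5, 19/4, 22/5)
obs 7: x=2 → posterior Dirichlet(16/5, 19/4, 27/5)
obs 8: x=2 → posterior Dirichlet(16/5, 19/4, 32/5)
obs 9: x=2 → posterior Dirichlet(16/5, 19/4, 37/5)
obs 10: x=0 → posterior Dirichlet(21/5, 19/4, 37/5)
obs 11: x=1 → posterior Dirichlet(21/5, 23/4, 37/5)
obs 12: x=0 → posterior Dirichlet(26/5, 23/4, 37/5)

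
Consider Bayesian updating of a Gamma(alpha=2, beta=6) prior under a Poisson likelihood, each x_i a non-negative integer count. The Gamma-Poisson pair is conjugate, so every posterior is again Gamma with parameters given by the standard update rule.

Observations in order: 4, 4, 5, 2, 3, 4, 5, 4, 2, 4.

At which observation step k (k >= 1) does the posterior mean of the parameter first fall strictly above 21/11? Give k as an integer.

obs 1: x=4 → posterior Gamma(6, 7)
obs 2: x=4 → posterior Gamma(10, 8)
obs 3: x=5 → posterior Gamma(15, 9)
obs 4: x=2 → posterior Gamma(17, 10)
obs 5: x=3 → posterior Gamma(20, 11)
obs 6: x=4 → posterior Gamma(24, 12)
obs 7: x=5 → posterior Gamma(29, 13)
obs 8: x=4 → posterior Gamma(33, 14)
obs 9: x=2 → posterior Gamma(35, 15)
obs 10: x=4 → posterior Gamma(39, 16)

k = 6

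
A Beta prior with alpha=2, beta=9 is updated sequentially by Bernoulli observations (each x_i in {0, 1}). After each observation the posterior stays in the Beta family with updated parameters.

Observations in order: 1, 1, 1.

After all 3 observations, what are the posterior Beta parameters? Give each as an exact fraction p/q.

alpha=5, beta=9

obs 1: x=1 → posterior Beta(3, 9)
obs 2: x=1 → posterior Beta(4, 9)
obs 3: x=1 → posterior Beta(5, 9)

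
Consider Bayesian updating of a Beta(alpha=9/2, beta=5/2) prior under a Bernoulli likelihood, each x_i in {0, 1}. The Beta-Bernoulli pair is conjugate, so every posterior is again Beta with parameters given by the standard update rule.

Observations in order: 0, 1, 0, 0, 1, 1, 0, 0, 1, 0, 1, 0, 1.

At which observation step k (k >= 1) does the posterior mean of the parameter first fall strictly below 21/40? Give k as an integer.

obs 1: x=0 → posterior Beta(9/2, 7/2)
obs 2: x=1 → posterior Beta(11/2, 7/2)
obs 3: x=0 → posterior Beta(11/2, 9/2)
obs 4: x=0 → posterior Beta(11/2, 11/2)
obs 5: x=1 → posterior Beta(13/2, 11/2)
obs 6: x=1 → posterior Beta(15/2, 11/2)
obs 7: x=0 → posterior Beta(15/2, 13/2)
obs 8: x=0 → posterior Beta(15/2, 15/2)
obs 9: x=1 → posterior Beta(17/2, 15/2)
obs 10: x=0 → posterior Beta(17/2, 17/2)
obs 11: x=1 → posterior Beta(19/2, 17/2)
obs 12: x=0 → posterior Beta(19/2, 19/2)
obs 13: x=1 → posterior Beta(21/2, 19/2)

k = 4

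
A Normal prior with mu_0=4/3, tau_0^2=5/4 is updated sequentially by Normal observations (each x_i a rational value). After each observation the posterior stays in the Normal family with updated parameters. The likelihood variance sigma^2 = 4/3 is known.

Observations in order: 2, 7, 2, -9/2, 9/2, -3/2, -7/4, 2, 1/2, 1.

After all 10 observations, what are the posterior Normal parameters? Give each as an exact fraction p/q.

mu_0=2281/1992, tau_0^2=10/83

obs 1: x=2 → posterior Normal(154/93, 20/31)
obs 2: x=7 → posterior Normal(469/138, 10/23)
obs 3: x=2 → posterior Normal(559/183, 20/61)
obs 4: x=-9/2 → posterior Normal(713/456, 5/19)
obs 5: x=9/2 → posterior Normal(43/21, 20/91)
obs 6: x=-3/2 → posterior Normal(983/636, 10/53)
obs 7: x=-7/4 → posterior Normal(1651/1452, 20/121)
obs 8: x=2 → posterior Normal(2011/1632, 5/34)
obs 9: x=1/2 → posterior Normal(2101/1812, 20/151)
obs 10: x=1 → posterior Normal(2281/1992, 10/83)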